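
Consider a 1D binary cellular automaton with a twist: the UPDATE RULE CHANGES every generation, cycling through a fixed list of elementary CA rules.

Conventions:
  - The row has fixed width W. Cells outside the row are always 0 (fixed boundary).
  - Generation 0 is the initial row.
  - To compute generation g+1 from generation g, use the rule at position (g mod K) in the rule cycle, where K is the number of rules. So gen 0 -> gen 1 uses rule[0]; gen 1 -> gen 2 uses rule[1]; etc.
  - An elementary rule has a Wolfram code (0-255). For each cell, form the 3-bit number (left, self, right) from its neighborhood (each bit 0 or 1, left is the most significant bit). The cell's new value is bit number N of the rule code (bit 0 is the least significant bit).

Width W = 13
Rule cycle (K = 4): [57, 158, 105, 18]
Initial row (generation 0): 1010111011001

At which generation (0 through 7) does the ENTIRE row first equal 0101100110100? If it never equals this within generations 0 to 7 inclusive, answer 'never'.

Answer: 1

Derivation:
Gen 0: 1010111011001
Gen 1 (rule 57): 0101100110100
Gen 2 (rule 158): 1101011100110
Gen 3 (rule 105): 1110110100110
Gen 4 (rule 18): 0000000011001
Gen 5 (rule 57): 1111111010100
Gen 6 (rule 158): 1111110010110
Gen 7 (rule 105): 1000010001110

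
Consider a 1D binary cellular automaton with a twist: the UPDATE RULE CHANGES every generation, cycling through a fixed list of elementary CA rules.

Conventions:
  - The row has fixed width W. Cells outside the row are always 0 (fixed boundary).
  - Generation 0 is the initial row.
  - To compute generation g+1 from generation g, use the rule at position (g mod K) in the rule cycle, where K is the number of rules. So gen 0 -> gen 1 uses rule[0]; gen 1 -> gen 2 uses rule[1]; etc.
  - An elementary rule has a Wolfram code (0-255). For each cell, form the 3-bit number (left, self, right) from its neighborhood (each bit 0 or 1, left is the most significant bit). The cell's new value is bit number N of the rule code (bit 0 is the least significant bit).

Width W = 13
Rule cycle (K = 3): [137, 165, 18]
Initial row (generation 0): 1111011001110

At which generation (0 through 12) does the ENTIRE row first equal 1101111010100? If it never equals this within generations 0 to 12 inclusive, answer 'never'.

Answer: never

Derivation:
Gen 0: 1111011001110
Gen 1 (rule 137): 1110010001100
Gen 2 (rule 165): 0100010100001
Gen 3 (rule 18): 1010100010010
Gen 4 (rule 137): 0000001000000
Gen 5 (rule 165): 1111101011111
Gen 6 (rule 18): 0000000000000
Gen 7 (rule 137): 1111111111111
Gen 8 (rule 165): 0111111111110
Gen 9 (rule 18): 1000000000001
Gen 10 (rule 137): 0011111111100
Gen 11 (rule 165): 1001111111001
Gen 12 (rule 18): 0110000000110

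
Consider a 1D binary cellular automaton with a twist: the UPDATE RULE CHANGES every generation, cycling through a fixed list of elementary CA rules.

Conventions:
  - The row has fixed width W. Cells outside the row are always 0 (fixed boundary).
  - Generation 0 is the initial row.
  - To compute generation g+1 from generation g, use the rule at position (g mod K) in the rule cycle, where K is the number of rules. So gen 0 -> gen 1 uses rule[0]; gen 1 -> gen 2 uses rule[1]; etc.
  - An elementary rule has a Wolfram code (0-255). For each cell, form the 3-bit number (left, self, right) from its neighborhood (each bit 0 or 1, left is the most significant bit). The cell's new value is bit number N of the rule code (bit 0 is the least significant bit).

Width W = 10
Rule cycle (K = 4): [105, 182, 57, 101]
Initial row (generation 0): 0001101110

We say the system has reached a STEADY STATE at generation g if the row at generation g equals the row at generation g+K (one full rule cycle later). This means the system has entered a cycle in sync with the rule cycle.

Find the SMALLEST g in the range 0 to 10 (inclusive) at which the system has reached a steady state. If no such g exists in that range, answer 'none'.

Answer: 8

Derivation:
Gen 0: 0001101110
Gen 1 (rule 105): 1101111010
Gen 2 (rule 182): 0010110111
Gen 3 (rule 57): 1001101100
Gen 4 (rule 101): 1000110101
Gen 5 (rule 105): 0010111010
Gen 6 (rule 182): 0111010111
Gen 7 (rule 57): 0100101100
Gen 8 (rule 101): 0100110101
Gen 9 (rule 105): 0000111010
Gen 10 (rule 182): 0001010111
Gen 11 (rule 57): 1100101100
Gen 12 (rule 101): 0100110101
Gen 13 (rule 105): 0000111010
Gen 14 (rule 182): 0001010111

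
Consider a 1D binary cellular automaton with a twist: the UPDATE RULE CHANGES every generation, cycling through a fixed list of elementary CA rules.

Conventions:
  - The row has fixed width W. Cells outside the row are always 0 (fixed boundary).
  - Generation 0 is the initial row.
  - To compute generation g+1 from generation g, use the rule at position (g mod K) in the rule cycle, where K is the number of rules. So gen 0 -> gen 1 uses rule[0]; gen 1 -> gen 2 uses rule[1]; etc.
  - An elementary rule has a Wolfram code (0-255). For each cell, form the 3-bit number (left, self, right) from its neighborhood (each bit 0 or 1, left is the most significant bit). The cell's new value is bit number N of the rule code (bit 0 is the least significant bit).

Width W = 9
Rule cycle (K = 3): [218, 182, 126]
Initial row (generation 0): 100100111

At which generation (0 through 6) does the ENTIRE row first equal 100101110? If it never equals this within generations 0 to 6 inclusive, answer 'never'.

Answer: 2

Derivation:
Gen 0: 100100111
Gen 1 (rule 218): 011011111
Gen 2 (rule 182): 100101110
Gen 3 (rule 126): 111111011
Gen 4 (rule 218): 111111011
Gen 5 (rule 182): 011110100
Gen 6 (rule 126): 110011110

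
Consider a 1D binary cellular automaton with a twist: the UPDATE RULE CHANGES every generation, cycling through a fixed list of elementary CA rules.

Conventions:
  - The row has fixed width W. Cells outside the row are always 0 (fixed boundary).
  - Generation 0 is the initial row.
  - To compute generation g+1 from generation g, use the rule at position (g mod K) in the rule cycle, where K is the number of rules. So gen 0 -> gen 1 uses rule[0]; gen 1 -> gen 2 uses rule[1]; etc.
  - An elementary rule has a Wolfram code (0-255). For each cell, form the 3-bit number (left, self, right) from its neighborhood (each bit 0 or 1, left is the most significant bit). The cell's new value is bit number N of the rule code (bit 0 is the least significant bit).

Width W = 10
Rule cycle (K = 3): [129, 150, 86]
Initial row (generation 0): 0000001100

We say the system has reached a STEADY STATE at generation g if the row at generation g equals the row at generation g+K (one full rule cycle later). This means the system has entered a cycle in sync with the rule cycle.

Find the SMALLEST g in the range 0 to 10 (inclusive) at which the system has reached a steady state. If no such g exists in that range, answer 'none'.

Answer: none

Derivation:
Gen 0: 0000001100
Gen 1 (rule 129): 1111100001
Gen 2 (rule 150): 0111010011
Gen 3 (rule 86): 1001011101
Gen 4 (rule 129): 0000001000
Gen 5 (rule 150): 0000011100
Gen 6 (rule 86): 0000100110
Gen 7 (rule 129): 1110000000
Gen 8 (rule 150): 0101000000
Gen 9 (rule 86): 1101100000
Gen 10 (rule 129): 0000001111
Gen 11 (rule 150): 0000010110
Gen 12 (rule 86): 0000110011
Gen 13 (rule 129): 1110000000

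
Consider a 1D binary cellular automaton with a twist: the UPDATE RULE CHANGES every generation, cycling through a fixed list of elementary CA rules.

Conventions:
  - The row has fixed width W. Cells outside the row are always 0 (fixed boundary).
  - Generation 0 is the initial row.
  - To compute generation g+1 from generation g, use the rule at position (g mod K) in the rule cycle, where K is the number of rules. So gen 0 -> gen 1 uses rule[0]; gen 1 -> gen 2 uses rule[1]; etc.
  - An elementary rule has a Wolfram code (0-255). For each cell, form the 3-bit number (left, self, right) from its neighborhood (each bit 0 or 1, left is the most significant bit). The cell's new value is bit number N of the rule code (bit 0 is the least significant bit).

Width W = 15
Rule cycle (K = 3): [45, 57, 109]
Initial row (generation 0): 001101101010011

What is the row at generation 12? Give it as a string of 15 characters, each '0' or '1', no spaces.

Gen 0: 001101101010011
Gen 1 (rule 45): 101011011110010
Gen 2 (rule 57): 010110110001001
Gen 3 (rule 109): 011111110101001
Gen 4 (rule 45): 010000001111001
Gen 5 (rule 57): 001111101000100
Gen 6 (rule 109): 101000111010101
Gen 7 (rule 45): 111010100111111
Gen 8 (rule 57): 100101010100000
Gen 9 (rule 109): 100111111101111
Gen 10 (rule 45): 100100000011000
Gen 11 (rule 57): 010011111010111
Gen 12 (rule 109): 010010001111101

Answer: 010010001111101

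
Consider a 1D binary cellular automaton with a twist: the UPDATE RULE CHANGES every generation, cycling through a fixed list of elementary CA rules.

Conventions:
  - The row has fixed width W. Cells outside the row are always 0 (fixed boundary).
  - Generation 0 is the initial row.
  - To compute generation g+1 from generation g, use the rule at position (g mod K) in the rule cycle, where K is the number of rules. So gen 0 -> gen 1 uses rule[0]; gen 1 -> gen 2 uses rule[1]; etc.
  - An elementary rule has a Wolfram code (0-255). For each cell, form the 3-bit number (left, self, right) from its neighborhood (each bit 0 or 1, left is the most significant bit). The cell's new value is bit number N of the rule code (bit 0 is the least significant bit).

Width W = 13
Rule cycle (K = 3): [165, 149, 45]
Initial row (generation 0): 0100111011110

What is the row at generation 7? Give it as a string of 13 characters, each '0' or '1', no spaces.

Answer: 0101001011100

Derivation:
Gen 0: 0100111011110
Gen 1 (rule 165): 0100010101100
Gen 2 (rule 149): 0111010100011
Gen 3 (rule 45): 0100111101010
Gen 4 (rule 165): 0100011011110
Gen 5 (rule 149): 0111000001101
Gen 6 (rule 45): 0100011101011
Gen 7 (rule 165): 0101001011100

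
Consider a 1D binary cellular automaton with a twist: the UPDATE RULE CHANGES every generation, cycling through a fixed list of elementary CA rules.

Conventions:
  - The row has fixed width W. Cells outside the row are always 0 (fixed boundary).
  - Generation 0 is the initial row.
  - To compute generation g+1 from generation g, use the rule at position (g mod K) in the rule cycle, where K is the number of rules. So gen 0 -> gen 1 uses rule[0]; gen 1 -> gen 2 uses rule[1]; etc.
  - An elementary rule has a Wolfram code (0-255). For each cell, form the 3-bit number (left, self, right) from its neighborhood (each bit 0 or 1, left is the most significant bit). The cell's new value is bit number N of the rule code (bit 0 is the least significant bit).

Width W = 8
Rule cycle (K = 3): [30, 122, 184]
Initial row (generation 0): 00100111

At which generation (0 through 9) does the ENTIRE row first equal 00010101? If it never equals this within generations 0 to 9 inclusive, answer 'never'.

Answer: never

Derivation:
Gen 0: 00100111
Gen 1 (rule 30): 01111100
Gen 2 (rule 122): 11000110
Gen 3 (rule 184): 10100101
Gen 4 (rule 30): 10111101
Gen 5 (rule 122): 01100110
Gen 6 (rule 184): 01010101
Gen 7 (rule 30): 11010101
Gen 8 (rule 122): 11101010
Gen 9 (rule 184): 11010101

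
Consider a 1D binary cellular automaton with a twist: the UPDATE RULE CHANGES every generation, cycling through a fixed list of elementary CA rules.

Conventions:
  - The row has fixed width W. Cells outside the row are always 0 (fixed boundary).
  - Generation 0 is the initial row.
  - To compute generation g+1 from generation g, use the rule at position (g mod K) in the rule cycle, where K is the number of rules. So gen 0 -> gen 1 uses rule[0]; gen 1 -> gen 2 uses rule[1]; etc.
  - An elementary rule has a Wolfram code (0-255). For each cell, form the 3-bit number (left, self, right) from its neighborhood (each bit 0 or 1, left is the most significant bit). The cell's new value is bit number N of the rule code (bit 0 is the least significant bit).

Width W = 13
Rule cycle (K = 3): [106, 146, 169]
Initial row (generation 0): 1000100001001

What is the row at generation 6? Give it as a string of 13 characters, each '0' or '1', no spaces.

Answer: 0010000110100

Derivation:
Gen 0: 1000100001001
Gen 1 (rule 106): 0001000010010
Gen 2 (rule 146): 0010100101101
Gen 3 (rule 169): 1001000011010
Gen 4 (rule 106): 0010000111100
Gen 5 (rule 146): 0101001011010
Gen 6 (rule 169): 0010000110100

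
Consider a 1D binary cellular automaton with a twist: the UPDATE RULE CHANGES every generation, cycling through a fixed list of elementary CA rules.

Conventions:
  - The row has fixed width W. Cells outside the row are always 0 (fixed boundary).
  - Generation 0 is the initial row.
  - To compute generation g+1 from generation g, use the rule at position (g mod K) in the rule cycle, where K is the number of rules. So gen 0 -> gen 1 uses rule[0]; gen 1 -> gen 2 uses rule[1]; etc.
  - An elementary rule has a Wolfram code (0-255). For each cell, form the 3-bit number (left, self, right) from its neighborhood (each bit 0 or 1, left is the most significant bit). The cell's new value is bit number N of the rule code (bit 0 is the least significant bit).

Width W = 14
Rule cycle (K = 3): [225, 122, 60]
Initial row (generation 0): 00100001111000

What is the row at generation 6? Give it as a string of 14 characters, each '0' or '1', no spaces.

Gen 0: 00100001111000
Gen 1 (rule 225): 10001100111011
Gen 2 (rule 122): 01011111101111
Gen 3 (rule 60): 01110000011000
Gen 4 (rule 225): 00110111001011
Gen 5 (rule 122): 01111101110111
Gen 6 (rule 60): 01000011001100

Answer: 01000011001100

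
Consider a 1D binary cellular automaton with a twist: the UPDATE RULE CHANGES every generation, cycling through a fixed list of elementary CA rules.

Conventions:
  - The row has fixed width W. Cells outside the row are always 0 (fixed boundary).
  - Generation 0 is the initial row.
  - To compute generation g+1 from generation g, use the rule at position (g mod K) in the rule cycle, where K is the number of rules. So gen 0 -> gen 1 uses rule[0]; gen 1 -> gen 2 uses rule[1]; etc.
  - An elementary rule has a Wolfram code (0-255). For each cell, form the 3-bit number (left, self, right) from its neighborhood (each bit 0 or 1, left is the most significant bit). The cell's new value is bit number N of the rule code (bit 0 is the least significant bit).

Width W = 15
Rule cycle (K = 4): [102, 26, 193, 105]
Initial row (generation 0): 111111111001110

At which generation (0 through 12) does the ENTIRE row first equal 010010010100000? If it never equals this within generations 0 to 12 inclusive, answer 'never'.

Answer: 10

Derivation:
Gen 0: 111111111001110
Gen 1 (rule 102): 000000001010010
Gen 2 (rule 26): 000000010001101
Gen 3 (rule 193): 111111000100100
Gen 4 (rule 105): 100001010000001
Gen 5 (rule 102): 100011110000011
Gen 6 (rule 26): 010110001000110
Gen 7 (rule 193): 000010100010010
Gen 8 (rule 105): 111001001000000
Gen 9 (rule 102): 001011011000000
Gen 10 (rule 26): 010010010100000
Gen 11 (rule 193): 000000000001111
Gen 12 (rule 105): 111111111101001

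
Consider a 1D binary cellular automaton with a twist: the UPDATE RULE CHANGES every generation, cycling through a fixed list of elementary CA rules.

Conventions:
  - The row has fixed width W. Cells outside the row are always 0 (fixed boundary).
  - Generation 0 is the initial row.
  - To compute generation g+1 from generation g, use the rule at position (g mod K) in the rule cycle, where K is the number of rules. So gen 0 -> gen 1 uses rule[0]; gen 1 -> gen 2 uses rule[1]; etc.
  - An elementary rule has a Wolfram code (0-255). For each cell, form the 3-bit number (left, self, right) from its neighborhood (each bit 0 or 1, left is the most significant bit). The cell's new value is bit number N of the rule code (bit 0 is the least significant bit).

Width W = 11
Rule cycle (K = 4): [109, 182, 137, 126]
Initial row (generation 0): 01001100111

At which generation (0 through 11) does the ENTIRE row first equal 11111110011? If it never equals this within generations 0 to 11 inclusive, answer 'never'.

Answer: 5

Derivation:
Gen 0: 01001100111
Gen 1 (rule 109): 01001100101
Gen 2 (rule 182): 11110011111
Gen 3 (rule 137): 11100011110
Gen 4 (rule 126): 10110110011
Gen 5 (rule 109): 11111110011
Gen 6 (rule 182): 01111101100
Gen 7 (rule 137): 01111001001
Gen 8 (rule 126): 11001111111
Gen 9 (rule 109): 11001000001
Gen 10 (rule 182): 00111100011
Gen 11 (rule 137): 10111001010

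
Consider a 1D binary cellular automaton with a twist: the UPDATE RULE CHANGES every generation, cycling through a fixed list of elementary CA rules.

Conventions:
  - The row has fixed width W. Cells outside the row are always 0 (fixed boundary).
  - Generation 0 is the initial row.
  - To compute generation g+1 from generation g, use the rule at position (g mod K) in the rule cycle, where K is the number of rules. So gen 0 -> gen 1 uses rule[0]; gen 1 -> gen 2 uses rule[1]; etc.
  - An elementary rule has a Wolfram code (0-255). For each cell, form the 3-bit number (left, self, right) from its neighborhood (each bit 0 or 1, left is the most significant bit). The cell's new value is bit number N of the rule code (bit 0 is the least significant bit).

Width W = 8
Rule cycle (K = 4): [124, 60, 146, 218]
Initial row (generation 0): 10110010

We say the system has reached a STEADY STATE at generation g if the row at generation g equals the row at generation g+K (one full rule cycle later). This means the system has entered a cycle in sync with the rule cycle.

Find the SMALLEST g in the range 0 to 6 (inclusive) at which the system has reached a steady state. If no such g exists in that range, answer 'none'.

Gen 0: 10110010
Gen 1 (rule 124): 11111011
Gen 2 (rule 60): 10000110
Gen 3 (rule 146): 01001001
Gen 4 (rule 218): 10110110
Gen 5 (rule 124): 11111111
Gen 6 (rule 60): 10000000
Gen 7 (rule 146): 01000000
Gen 8 (rule 218): 10100000
Gen 9 (rule 124): 11110000
Gen 10 (rule 60): 10001000

Answer: none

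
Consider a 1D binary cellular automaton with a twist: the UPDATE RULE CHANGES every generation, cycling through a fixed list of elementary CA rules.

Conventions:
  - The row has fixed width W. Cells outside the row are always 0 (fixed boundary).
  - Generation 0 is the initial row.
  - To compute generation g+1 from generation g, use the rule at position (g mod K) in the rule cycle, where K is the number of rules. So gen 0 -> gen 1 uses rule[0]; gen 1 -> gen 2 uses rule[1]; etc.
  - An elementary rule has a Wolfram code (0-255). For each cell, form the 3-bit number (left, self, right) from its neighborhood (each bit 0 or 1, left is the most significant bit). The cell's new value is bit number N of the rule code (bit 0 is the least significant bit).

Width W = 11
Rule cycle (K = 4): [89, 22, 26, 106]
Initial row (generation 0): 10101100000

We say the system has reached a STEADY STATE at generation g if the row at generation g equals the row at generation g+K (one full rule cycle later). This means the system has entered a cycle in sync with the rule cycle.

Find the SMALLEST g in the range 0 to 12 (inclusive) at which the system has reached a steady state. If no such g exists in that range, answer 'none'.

Answer: 1

Derivation:
Gen 0: 10101100000
Gen 1 (rule 89): 00001111111
Gen 2 (rule 22): 00010000000
Gen 3 (rule 26): 00101000000
Gen 4 (rule 106): 01010000000
Gen 5 (rule 89): 00001111111
Gen 6 (rule 22): 00010000000
Gen 7 (rule 26): 00101000000
Gen 8 (rule 106): 01010000000
Gen 9 (rule 89): 00001111111
Gen 10 (rule 22): 00010000000
Gen 11 (rule 26): 00101000000
Gen 12 (rule 106): 01010000000
Gen 13 (rule 89): 00001111111
Gen 14 (rule 22): 00010000000
Gen 15 (rule 26): 00101000000
Gen 16 (rule 106): 01010000000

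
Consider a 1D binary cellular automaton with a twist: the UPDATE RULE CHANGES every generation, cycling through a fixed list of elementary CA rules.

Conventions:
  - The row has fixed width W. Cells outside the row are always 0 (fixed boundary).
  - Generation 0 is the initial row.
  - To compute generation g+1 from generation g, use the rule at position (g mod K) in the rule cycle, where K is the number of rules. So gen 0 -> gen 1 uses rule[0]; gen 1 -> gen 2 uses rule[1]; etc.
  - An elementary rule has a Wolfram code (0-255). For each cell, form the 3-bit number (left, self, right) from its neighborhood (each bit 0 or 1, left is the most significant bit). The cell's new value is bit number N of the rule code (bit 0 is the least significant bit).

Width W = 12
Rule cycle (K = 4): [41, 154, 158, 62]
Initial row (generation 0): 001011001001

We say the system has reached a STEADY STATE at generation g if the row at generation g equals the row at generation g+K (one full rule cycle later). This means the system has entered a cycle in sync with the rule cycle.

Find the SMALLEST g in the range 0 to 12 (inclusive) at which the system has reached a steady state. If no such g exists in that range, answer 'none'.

Answer: none

Derivation:
Gen 0: 001011001001
Gen 1 (rule 41): 100110000000
Gen 2 (rule 154): 011101000000
Gen 3 (rule 158): 111001100000
Gen 4 (rule 62): 100111010000
Gen 5 (rule 41): 000100100111
Gen 6 (rule 154): 001011011110
Gen 7 (rule 158): 011010011101
Gen 8 (rule 62): 110111110011
Gen 9 (rule 41): 101100000010
Gen 10 (rule 154): 001010000101
Gen 11 (rule 158): 011011001101
Gen 12 (rule 62): 110110111011
Gen 13 (rule 41): 101101100110
Gen 14 (rule 154): 001001011101
Gen 15 (rule 158): 011111011001
Gen 16 (rule 62): 110000110111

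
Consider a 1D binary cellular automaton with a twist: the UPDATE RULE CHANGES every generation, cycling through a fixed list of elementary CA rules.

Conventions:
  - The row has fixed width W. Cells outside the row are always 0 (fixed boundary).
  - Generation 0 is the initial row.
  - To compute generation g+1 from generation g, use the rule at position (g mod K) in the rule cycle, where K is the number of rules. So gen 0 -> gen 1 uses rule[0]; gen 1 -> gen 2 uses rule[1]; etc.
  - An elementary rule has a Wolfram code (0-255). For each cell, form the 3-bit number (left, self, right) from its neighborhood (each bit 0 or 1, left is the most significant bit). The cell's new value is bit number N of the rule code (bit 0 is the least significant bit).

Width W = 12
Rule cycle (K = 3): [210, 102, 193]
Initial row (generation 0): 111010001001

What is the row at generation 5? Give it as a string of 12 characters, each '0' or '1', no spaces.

Gen 0: 111010001001
Gen 1 (rule 210): 011001010110
Gen 2 (rule 102): 101011111010
Gen 3 (rule 193): 000001111000
Gen 4 (rule 210): 000010111100
Gen 5 (rule 102): 000111000100

Answer: 000111000100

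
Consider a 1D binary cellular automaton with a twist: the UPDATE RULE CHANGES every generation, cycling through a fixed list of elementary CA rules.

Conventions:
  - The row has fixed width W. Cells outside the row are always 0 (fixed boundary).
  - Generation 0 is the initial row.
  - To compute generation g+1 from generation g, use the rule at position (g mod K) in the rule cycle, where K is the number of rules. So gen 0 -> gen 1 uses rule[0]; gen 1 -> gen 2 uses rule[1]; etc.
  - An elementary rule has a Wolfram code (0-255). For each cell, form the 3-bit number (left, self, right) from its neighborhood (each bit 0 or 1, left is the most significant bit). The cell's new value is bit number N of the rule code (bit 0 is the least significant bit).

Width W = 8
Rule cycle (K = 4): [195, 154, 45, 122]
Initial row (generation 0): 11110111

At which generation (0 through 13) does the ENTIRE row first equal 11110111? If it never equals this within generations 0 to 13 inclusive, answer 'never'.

Answer: 0

Derivation:
Gen 0: 11110111
Gen 1 (rule 195): 01110011
Gen 2 (rule 154): 11101110
Gen 3 (rule 45): 10011000
Gen 4 (rule 122): 01111100
Gen 5 (rule 195): 10111101
Gen 6 (rule 154): 00111000
Gen 7 (rule 45): 10100011
Gen 8 (rule 122): 01010111
Gen 9 (rule 195): 10000011
Gen 10 (rule 154): 01000110
Gen 11 (rule 45): 01010100
Gen 12 (rule 122): 10101010
Gen 13 (rule 195): 00000000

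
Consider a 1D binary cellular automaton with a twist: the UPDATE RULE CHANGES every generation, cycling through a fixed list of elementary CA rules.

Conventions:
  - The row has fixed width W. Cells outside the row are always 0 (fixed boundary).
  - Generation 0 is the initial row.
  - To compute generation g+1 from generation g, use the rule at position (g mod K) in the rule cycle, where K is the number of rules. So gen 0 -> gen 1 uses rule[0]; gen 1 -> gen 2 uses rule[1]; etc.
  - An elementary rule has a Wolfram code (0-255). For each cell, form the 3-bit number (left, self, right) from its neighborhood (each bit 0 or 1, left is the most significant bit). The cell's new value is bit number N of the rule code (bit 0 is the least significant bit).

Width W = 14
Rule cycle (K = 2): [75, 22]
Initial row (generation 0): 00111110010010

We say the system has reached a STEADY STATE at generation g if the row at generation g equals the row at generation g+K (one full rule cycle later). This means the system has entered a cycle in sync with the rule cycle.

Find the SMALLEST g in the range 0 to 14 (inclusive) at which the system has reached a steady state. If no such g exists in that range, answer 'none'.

Answer: 12

Derivation:
Gen 0: 00111110010010
Gen 1 (rule 75): 11100010100100
Gen 2 (rule 22): 00010110111110
Gen 3 (rule 75): 11100110100010
Gen 4 (rule 22): 00011000110111
Gen 5 (rule 75): 11111011110101
Gen 6 (rule 22): 00000000000101
Gen 7 (rule 75): 11111111111000
Gen 8 (rule 22): 00000000000100
Gen 9 (rule 75): 11111111111001
Gen 10 (rule 22): 00000000000111
Gen 11 (rule 75): 11111111111101
Gen 12 (rule 22): 00000000000001
Gen 13 (rule 75): 11111111111110
Gen 14 (rule 22): 00000000000001
Gen 15 (rule 75): 11111111111110
Gen 16 (rule 22): 00000000000001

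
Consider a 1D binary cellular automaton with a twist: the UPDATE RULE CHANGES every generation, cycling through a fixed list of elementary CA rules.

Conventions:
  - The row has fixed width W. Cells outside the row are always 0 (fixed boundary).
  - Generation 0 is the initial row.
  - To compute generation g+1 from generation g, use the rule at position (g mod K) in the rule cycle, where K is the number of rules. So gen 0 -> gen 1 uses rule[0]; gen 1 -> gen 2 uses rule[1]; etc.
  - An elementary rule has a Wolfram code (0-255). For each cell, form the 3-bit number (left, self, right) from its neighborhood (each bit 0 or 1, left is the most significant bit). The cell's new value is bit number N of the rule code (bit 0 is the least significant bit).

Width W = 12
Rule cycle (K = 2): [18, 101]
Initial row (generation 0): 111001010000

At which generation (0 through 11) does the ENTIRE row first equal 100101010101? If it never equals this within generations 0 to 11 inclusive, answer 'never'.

Gen 0: 111001010000
Gen 1 (rule 18): 000110001000
Gen 2 (rule 101): 110010101011
Gen 3 (rule 18): 001100000000
Gen 4 (rule 101): 100101111111
Gen 5 (rule 18): 011000000000
Gen 6 (rule 101): 001011111111
Gen 7 (rule 18): 010000000000
Gen 8 (rule 101): 010111111111
Gen 9 (rule 18): 100000000000
Gen 10 (rule 101): 101111111111
Gen 11 (rule 18): 000000000000

Answer: never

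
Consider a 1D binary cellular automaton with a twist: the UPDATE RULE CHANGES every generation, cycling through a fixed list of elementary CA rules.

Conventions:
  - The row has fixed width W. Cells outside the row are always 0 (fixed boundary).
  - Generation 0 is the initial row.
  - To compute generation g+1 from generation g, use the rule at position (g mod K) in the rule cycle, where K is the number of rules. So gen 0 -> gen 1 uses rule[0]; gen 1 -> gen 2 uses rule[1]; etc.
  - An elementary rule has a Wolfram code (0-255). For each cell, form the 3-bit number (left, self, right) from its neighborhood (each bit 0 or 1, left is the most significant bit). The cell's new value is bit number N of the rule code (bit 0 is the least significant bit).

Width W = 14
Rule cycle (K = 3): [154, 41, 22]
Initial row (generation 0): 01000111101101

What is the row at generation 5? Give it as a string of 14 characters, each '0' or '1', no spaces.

Gen 0: 01000111101101
Gen 1 (rule 154): 10101111001000
Gen 2 (rule 41): 01011000000011
Gen 3 (rule 22): 11000100000100
Gen 4 (rule 154): 10101010001010
Gen 5 (rule 41): 01010100100100

Answer: 01010100100100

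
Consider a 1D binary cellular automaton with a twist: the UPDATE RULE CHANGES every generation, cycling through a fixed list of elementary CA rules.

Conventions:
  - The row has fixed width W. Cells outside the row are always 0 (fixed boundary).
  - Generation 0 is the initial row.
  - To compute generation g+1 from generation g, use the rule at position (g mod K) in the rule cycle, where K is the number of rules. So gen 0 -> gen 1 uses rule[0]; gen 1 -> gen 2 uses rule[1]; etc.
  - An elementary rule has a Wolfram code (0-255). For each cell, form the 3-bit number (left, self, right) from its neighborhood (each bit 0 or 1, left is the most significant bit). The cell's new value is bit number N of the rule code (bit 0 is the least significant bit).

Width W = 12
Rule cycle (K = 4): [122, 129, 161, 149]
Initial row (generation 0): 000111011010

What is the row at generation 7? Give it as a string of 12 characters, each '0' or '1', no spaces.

Gen 0: 000111011010
Gen 1 (rule 122): 001101111101
Gen 2 (rule 129): 100000111000
Gen 3 (rule 161): 001110010011
Gen 4 (rule 149): 100101011000
Gen 5 (rule 122): 011010111100
Gen 6 (rule 129): 000000011001
Gen 7 (rule 161): 111111000000

Answer: 111111000000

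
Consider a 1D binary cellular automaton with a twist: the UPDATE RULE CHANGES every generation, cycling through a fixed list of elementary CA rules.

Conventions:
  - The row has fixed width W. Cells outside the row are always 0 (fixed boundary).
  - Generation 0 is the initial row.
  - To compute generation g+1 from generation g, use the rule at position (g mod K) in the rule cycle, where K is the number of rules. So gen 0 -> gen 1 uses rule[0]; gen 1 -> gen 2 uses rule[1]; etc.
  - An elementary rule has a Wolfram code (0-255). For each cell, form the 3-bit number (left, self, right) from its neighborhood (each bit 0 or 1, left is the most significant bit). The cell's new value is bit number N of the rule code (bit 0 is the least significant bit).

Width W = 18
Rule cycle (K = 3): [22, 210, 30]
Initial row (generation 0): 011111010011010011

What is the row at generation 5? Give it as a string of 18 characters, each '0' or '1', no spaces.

Answer: 001011010100100111

Derivation:
Gen 0: 011111010011010011
Gen 1 (rule 22): 100000011100011100
Gen 2 (rule 210): 010000101110101110
Gen 3 (rule 30): 111001101000101001
Gen 4 (rule 22): 000110001101101111
Gen 5 (rule 210): 001011010100100111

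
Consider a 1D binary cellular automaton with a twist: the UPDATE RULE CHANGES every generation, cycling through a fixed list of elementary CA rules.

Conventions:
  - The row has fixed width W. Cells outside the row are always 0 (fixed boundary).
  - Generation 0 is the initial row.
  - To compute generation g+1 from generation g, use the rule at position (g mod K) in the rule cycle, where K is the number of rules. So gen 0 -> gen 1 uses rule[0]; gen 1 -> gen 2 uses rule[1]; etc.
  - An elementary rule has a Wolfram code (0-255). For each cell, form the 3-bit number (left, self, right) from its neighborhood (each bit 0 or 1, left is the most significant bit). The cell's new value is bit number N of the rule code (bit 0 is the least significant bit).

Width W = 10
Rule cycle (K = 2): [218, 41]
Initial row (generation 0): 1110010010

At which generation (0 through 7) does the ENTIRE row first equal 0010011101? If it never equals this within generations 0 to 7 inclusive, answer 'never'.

Answer: never

Derivation:
Gen 0: 1110010010
Gen 1 (rule 218): 1111101101
Gen 2 (rule 41): 1000011010
Gen 3 (rule 218): 0100111001
Gen 4 (rule 41): 0000100000
Gen 5 (rule 218): 0001010000
Gen 6 (rule 41): 1100100111
Gen 7 (rule 218): 1111011111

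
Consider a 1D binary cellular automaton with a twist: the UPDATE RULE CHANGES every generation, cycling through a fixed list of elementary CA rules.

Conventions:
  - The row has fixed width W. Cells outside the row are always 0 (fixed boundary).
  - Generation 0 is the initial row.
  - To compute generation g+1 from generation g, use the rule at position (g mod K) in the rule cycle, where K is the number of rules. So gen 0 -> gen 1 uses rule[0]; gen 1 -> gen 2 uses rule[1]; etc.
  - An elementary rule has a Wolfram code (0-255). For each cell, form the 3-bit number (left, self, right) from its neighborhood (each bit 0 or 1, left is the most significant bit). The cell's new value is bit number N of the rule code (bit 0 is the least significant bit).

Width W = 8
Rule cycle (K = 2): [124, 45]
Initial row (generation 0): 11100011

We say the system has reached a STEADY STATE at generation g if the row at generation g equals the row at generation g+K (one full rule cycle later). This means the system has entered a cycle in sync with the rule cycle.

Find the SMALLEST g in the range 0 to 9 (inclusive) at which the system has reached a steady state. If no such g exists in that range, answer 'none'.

Answer: 1

Derivation:
Gen 0: 11100011
Gen 1 (rule 124): 10110011
Gen 2 (rule 45): 11100010
Gen 3 (rule 124): 10110011
Gen 4 (rule 45): 11100010
Gen 5 (rule 124): 10110011
Gen 6 (rule 45): 11100010
Gen 7 (rule 124): 10110011
Gen 8 (rule 45): 11100010
Gen 9 (rule 124): 10110011
Gen 10 (rule 45): 11100010
Gen 11 (rule 124): 10110011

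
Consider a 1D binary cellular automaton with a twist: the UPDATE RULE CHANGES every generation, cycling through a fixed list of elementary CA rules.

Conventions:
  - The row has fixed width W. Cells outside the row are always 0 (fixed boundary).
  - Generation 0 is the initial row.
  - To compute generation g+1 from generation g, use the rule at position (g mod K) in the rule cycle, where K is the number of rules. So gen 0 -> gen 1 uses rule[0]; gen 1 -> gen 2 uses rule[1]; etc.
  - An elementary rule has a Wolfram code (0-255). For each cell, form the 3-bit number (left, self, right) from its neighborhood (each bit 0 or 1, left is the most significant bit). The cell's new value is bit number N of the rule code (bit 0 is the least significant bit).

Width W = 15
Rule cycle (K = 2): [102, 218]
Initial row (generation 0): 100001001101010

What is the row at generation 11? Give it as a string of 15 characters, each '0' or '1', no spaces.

Gen 0: 100001001101010
Gen 1 (rule 102): 100011010111110
Gen 2 (rule 218): 010111000111111
Gen 3 (rule 102): 111001001000001
Gen 4 (rule 218): 111110110100010
Gen 5 (rule 102): 000011011100110
Gen 6 (rule 218): 000111011111111
Gen 7 (rule 102): 001001100000001
Gen 8 (rule 218): 010111110000010
Gen 9 (rule 102): 111000010000110
Gen 10 (rule 218): 111100101001111
Gen 11 (rule 102): 000101111010001

Answer: 000101111010001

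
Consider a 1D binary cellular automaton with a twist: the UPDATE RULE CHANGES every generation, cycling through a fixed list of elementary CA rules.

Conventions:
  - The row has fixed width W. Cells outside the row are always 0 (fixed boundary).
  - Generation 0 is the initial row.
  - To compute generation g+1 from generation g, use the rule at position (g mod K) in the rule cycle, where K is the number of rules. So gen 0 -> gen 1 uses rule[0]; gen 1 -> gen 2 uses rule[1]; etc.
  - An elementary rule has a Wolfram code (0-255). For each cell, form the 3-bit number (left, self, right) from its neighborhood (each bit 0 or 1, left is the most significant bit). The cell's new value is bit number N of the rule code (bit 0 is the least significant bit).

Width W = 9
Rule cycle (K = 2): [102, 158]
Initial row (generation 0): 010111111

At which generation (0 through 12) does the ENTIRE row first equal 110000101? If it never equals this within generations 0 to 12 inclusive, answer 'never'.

Gen 0: 010111111
Gen 1 (rule 102): 111000001
Gen 2 (rule 158): 110100011
Gen 3 (rule 102): 011100101
Gen 4 (rule 158): 111011101
Gen 5 (rule 102): 001100111
Gen 6 (rule 158): 011011110
Gen 7 (rule 102): 101100010
Gen 8 (rule 158): 101010111
Gen 9 (rule 102): 111111001
Gen 10 (rule 158): 111110111
Gen 11 (rule 102): 000011001
Gen 12 (rule 158): 000110111

Answer: never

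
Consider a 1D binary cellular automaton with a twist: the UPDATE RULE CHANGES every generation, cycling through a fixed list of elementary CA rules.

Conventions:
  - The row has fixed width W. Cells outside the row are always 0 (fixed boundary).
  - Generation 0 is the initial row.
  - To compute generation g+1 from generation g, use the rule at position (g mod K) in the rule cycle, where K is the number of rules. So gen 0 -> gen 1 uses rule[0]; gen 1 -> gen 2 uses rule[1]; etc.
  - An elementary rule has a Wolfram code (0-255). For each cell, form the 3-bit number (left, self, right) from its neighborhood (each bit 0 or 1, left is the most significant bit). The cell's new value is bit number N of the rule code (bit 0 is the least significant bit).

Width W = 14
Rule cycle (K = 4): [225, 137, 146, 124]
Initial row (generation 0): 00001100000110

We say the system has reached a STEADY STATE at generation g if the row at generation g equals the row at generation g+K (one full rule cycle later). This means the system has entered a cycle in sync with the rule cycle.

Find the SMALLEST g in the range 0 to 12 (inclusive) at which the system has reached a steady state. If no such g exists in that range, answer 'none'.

Answer: none

Derivation:
Gen 0: 00001100000110
Gen 1 (rule 225): 11100101110010
Gen 2 (rule 137): 11000001100000
Gen 3 (rule 146): 00100010010000
Gen 4 (rule 124): 00110011011000
Gen 5 (rule 225): 10010001101011
Gen 6 (rule 137): 00000101000010
Gen 7 (rule 146): 00001000100101
Gen 8 (rule 124): 00001100110111
Gen 9 (rule 225): 11100100011011
Gen 10 (rule 137): 11000001010010
Gen 11 (rule 146): 00100010001101
Gen 12 (rule 124): 00110011001111
Gen 13 (rule 225): 10010001000111
Gen 14 (rule 137): 00000100010110
Gen 15 (rule 146): 00001010100001
Gen 16 (rule 124): 00001111110001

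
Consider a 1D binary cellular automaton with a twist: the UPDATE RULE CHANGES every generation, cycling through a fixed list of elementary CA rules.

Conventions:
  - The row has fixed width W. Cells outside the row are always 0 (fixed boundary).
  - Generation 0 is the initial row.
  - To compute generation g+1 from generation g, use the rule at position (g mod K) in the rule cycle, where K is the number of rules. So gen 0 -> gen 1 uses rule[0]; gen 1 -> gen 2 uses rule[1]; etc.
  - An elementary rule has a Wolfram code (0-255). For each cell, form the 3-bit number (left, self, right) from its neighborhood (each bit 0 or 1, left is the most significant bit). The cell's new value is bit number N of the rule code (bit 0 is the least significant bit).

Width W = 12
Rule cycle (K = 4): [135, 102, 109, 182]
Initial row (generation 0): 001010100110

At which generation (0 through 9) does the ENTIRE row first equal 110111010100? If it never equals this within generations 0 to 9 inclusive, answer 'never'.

Gen 0: 001010100110
Gen 1 (rule 135): 111010101000
Gen 2 (rule 102): 001111111000
Gen 3 (rule 109): 101000001011
Gen 4 (rule 182): 111100011100
Gen 5 (rule 135): 011001101001
Gen 6 (rule 102): 101010111011
Gen 7 (rule 109): 111111101111
Gen 8 (rule 182): 011111010110
Gen 9 (rule 135): 101110010000

Answer: never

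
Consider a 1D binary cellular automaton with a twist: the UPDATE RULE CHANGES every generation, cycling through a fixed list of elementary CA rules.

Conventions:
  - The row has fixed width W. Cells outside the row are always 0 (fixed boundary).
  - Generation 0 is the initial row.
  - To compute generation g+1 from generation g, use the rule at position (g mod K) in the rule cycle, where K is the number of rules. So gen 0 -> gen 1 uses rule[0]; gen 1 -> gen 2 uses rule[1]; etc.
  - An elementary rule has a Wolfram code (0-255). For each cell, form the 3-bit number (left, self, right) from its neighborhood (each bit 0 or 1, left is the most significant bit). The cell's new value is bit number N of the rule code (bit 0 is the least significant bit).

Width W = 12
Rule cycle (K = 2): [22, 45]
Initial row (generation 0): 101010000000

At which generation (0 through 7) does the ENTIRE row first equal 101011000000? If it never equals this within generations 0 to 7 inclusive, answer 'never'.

Answer: 1

Derivation:
Gen 0: 101010000000
Gen 1 (rule 22): 101011000000
Gen 2 (rule 45): 111110011111
Gen 3 (rule 22): 000001100000
Gen 4 (rule 45): 111101001111
Gen 5 (rule 22): 000001110000
Gen 6 (rule 45): 111101000111
Gen 7 (rule 22): 000001101000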